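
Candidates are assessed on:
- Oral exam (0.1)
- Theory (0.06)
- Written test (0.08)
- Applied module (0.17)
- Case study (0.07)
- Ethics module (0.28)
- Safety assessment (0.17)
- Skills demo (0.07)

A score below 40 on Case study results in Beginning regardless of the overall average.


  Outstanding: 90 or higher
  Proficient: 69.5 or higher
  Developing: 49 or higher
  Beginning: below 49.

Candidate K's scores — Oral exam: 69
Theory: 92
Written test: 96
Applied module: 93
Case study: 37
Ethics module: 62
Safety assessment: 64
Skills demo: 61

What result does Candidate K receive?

Case study score 37 < 40: minimum not met.
Weighted total:
  Oral exam 69 × 0.1 = 6.9
  Theory 92 × 0.06 = 5.52
  Written test 96 × 0.08 = 7.68
  Applied module 93 × 0.17 = 15.81
  Case study 37 × 0.07 = 2.59
  Ethics module 62 × 0.28 = 17.36
  Safety assessment 64 × 0.17 = 10.88
  Skills demo 61 × 0.07 = 4.27
Sum = 71.01
Because the Case study minimum was not met, the result is Beginning.

Beginning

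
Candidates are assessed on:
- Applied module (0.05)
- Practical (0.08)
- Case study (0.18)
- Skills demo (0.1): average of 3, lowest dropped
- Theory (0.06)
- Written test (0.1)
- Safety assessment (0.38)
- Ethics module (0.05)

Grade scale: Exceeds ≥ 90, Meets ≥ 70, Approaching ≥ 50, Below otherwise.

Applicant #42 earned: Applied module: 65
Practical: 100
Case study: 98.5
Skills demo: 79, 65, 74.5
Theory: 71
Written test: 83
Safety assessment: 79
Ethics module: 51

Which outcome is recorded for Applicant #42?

Meets

Skills demo: drop 65 → average of remaining 2 = 153.5/2 = 76.75
Weighted total:
  Applied module 65 × 0.05 = 3.25
  Practical 100 × 0.08 = 8
  Case study 98.5 × 0.18 = 17.73
  Skills demo 76.75 × 0.1 = 7.675
  Theory 71 × 0.06 = 4.26
  Written test 83 × 0.1 = 8.3
  Safety assessment 79 × 0.38 = 30.02
  Ethics module 51 × 0.05 = 2.55
Sum = 81.785
81.785 is ≥ 70 and < 90 → Meets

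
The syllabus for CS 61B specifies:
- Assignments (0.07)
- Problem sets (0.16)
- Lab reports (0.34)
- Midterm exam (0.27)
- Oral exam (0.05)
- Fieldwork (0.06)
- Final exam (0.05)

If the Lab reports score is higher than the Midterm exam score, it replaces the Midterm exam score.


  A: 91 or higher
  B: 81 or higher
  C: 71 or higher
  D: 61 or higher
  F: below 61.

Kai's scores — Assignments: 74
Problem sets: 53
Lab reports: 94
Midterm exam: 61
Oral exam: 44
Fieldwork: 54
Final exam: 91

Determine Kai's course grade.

Lab reports (94) > Midterm exam (61), so Midterm exam counts as 94.
Weighted total:
  Assignments 74 × 0.07 = 5.18
  Problem sets 53 × 0.16 = 8.48
  Lab reports 94 × 0.34 = 31.96
  Midterm exam 94 × 0.27 = 25.38
  Oral exam 44 × 0.05 = 2.2
  Fieldwork 54 × 0.06 = 3.24
  Final exam 91 × 0.05 = 4.55
Sum = 80.99
80.99 is ≥ 71 and < 81 → C

C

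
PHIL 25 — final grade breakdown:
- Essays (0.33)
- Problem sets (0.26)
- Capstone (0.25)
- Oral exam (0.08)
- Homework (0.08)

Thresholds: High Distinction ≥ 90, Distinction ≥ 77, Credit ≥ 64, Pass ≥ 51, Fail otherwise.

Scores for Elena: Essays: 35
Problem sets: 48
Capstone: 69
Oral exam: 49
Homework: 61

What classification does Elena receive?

Weighted total:
  Essays 35 × 0.33 = 11.55
  Problem sets 48 × 0.26 = 12.48
  Capstone 69 × 0.25 = 17.25
  Oral exam 49 × 0.08 = 3.92
  Homework 61 × 0.08 = 4.88
Sum = 50.08
50.08 < 51 → Fail

Fail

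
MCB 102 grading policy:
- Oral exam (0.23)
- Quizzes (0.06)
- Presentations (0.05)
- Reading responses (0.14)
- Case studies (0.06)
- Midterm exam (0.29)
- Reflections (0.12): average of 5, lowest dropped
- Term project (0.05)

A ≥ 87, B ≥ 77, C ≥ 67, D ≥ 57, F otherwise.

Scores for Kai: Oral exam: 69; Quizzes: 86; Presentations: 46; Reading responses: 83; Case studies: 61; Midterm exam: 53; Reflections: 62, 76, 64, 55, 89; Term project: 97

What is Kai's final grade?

Reflections: drop 55 → average of remaining 4 = 291/4 = 72.75
Weighted total:
  Oral exam 69 × 0.23 = 15.87
  Quizzes 86 × 0.06 = 5.16
  Presentations 46 × 0.05 = 2.3
  Reading responses 83 × 0.14 = 11.62
  Case studies 61 × 0.06 = 3.66
  Midterm exam 53 × 0.29 = 15.37
  Reflections 72.75 × 0.12 = 8.73
  Term project 97 × 0.05 = 4.85
Sum = 67.56
67.56 is ≥ 67 and < 77 → C

C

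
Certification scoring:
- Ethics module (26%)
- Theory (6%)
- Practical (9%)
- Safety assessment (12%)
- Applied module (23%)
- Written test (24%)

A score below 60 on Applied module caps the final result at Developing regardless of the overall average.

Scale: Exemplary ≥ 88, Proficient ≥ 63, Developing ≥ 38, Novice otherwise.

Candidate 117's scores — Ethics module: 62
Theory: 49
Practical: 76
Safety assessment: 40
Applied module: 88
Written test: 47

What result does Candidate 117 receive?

Applied module score 88 ≥ 60: minimum met.
Weighted total:
  Ethics module 62 × 0.26 = 16.12
  Theory 49 × 0.06 = 2.94
  Practical 76 × 0.09 = 6.84
  Safety assessment 40 × 0.12 = 4.8
  Applied module 88 × 0.23 = 20.24
  Written test 47 × 0.24 = 11.28
Sum = 62.22
62.22 is ≥ 38 and < 63 → Developing

Developing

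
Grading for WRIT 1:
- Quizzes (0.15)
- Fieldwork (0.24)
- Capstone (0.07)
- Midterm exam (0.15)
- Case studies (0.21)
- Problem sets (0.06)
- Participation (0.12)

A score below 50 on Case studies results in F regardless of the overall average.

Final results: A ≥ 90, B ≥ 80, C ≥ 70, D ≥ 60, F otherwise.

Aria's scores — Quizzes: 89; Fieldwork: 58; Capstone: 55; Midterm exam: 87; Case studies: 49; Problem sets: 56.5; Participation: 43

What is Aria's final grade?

F

Case studies score 49 < 50: minimum not met.
Weighted total:
  Quizzes 89 × 0.15 = 13.35
  Fieldwork 58 × 0.24 = 13.92
  Capstone 55 × 0.07 = 3.85
  Midterm exam 87 × 0.15 = 13.05
  Case studies 49 × 0.21 = 10.29
  Problem sets 56.5 × 0.06 = 3.39
  Participation 43 × 0.12 = 5.16
Sum = 63.01
Because the Case studies minimum was not met, the result is F.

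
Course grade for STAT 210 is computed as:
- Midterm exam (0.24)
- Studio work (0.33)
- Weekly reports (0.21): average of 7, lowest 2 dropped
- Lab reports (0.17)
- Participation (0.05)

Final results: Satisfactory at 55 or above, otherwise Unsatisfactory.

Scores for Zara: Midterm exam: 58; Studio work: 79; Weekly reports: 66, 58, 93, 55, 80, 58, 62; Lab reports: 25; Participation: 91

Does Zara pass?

Satisfactory

Weekly reports: drop 55, 58 → average of remaining 5 = 359/5 = 71.8
Weighted total:
  Midterm exam 58 × 0.24 = 13.92
  Studio work 79 × 0.33 = 26.07
  Weekly reports 71.8 × 0.21 = 15.078
  Lab reports 25 × 0.17 = 4.25
  Participation 91 × 0.05 = 4.55
Sum = 63.868
63.868 ≥ 55 → Satisfactory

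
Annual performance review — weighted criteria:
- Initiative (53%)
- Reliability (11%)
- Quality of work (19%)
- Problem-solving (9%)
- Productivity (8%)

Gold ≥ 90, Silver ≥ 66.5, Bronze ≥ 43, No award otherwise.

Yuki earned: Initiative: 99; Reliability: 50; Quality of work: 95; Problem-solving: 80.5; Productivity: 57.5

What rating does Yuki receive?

Weighted total:
  Initiative 99 × 0.53 = 52.47
  Reliability 50 × 0.11 = 5.5
  Quality of work 95 × 0.19 = 18.05
  Problem-solving 80.5 × 0.09 = 7.245
  Productivity 57.5 × 0.08 = 4.6
Sum = 87.865
87.865 is ≥ 66.5 and < 90 → Silver

Silver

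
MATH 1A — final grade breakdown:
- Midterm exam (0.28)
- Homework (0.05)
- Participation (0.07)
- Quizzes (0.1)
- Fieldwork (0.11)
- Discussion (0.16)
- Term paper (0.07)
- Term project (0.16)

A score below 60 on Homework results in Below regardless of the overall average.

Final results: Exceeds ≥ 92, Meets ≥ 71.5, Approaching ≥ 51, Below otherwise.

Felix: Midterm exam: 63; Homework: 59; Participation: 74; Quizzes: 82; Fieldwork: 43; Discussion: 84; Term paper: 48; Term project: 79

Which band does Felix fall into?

Homework score 59 < 60: minimum not met.
Weighted total:
  Midterm exam 63 × 0.28 = 17.64
  Homework 59 × 0.05 = 2.95
  Participation 74 × 0.07 = 5.18
  Quizzes 82 × 0.1 = 8.2
  Fieldwork 43 × 0.11 = 4.73
  Discussion 84 × 0.16 = 13.44
  Term paper 48 × 0.07 = 3.36
  Term project 79 × 0.16 = 12.64
Sum = 68.14
Because the Homework minimum was not met, the result is Below.

Below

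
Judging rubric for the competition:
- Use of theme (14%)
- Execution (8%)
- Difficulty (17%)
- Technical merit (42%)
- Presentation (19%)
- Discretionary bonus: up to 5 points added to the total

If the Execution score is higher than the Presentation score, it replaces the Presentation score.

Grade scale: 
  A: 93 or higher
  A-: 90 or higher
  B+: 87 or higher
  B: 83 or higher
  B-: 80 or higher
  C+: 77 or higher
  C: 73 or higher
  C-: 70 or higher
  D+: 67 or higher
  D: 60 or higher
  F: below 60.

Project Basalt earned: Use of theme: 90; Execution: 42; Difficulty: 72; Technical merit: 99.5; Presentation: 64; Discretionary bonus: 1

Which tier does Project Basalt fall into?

B

Execution (42) ≤ Presentation (64), so Presentation stays at 64.
Weighted total:
  Use of theme 90 × 0.14 = 12.6
  Execution 42 × 0.08 = 3.36
  Difficulty 72 × 0.17 = 12.24
  Technical merit 99.5 × 0.42 = 41.79
  Presentation 64 × 0.19 = 12.16
Sum = 82.15
Discretionary bonus: 82.15 + 1 = 83.15
83.15 is ≥ 83 and < 87 → B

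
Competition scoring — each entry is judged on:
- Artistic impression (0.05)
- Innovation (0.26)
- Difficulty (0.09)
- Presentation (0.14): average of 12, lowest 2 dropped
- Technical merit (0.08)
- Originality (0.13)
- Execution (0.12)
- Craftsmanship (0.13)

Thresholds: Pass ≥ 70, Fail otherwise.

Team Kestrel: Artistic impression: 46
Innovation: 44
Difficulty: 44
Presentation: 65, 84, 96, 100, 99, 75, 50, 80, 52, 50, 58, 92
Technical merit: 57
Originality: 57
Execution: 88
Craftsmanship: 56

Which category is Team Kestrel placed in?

Presentation: drop 50, 50 → average of remaining 10 = 801/10 = 80.1
Weighted total:
  Artistic impression 46 × 0.05 = 2.3
  Innovation 44 × 0.26 = 11.44
  Difficulty 44 × 0.09 = 3.96
  Presentation 80.1 × 0.14 = 11.214
  Technical merit 57 × 0.08 = 4.56
  Originality 57 × 0.13 = 7.41
  Execution 88 × 0.12 = 10.56
  Craftsmanship 56 × 0.13 = 7.28
Sum = 58.724
58.724 < 70 → Fail

Fail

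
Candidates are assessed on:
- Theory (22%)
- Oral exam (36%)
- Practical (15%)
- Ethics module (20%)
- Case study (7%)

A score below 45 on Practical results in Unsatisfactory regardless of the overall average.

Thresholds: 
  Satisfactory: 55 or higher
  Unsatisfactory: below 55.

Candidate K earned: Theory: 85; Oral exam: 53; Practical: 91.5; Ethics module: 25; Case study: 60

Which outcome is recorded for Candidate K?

Practical score 91.5 ≥ 45: minimum met.
Weighted total:
  Theory 85 × 0.22 = 18.7
  Oral exam 53 × 0.36 = 19.08
  Practical 91.5 × 0.15 = 13.725
  Ethics module 25 × 0.2 = 5
  Case study 60 × 0.07 = 4.2
Sum = 60.705
60.705 ≥ 55 → Satisfactory

Satisfactory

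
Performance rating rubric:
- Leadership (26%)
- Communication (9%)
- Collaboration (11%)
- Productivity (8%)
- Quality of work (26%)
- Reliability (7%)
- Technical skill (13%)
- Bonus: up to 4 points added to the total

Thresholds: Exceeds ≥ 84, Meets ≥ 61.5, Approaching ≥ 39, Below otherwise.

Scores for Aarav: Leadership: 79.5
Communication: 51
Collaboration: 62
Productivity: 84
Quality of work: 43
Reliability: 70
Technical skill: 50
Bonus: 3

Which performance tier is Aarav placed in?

Weighted total:
  Leadership 79.5 × 0.26 = 20.67
  Communication 51 × 0.09 = 4.59
  Collaboration 62 × 0.11 = 6.82
  Productivity 84 × 0.08 = 6.72
  Quality of work 43 × 0.26 = 11.18
  Reliability 70 × 0.07 = 4.9
  Technical skill 50 × 0.13 = 6.5
Sum = 61.38
Bonus: 61.38 + 3 = 64.38
64.38 is ≥ 61.5 and < 84 → Meets

Meets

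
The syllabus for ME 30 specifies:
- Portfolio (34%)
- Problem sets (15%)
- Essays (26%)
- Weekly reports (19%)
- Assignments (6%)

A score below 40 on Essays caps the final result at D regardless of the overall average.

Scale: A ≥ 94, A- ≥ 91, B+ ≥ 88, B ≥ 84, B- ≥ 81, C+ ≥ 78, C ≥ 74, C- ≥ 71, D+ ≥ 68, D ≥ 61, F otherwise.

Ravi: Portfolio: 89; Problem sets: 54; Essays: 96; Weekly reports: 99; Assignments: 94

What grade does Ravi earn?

Essays score 96 ≥ 40: minimum met.
Weighted total:
  Portfolio 89 × 0.34 = 30.26
  Problem sets 54 × 0.15 = 8.1
  Essays 96 × 0.26 = 24.96
  Weekly reports 99 × 0.19 = 18.81
  Assignments 94 × 0.06 = 5.64
Sum = 87.77
87.77 is ≥ 84 and < 88 → B

B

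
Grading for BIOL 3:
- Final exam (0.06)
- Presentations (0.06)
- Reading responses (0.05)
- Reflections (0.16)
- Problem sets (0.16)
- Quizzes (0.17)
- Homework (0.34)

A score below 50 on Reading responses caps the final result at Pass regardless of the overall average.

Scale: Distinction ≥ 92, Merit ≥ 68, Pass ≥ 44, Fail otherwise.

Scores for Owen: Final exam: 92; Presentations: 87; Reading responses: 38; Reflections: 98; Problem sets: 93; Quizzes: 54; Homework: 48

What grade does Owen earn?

Reading responses score 38 < 50: minimum not met.
Weighted total:
  Final exam 92 × 0.06 = 5.52
  Presentations 87 × 0.06 = 5.22
  Reading responses 38 × 0.05 = 1.9
  Reflections 98 × 0.16 = 15.68
  Problem sets 93 × 0.16 = 14.88
  Quizzes 54 × 0.17 = 9.18
  Homework 48 × 0.34 = 16.32
Sum = 68.7
68.7 would be Merit; cap at Pass applies → Pass.

Pass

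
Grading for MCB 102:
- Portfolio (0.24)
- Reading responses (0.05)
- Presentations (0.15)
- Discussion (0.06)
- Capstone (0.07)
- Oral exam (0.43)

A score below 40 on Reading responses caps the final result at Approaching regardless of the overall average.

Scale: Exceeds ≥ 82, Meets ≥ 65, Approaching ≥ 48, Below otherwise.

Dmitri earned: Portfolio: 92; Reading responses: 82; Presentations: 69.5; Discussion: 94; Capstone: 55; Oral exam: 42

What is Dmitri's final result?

Reading responses score 82 ≥ 40: minimum met.
Weighted total:
  Portfolio 92 × 0.24 = 22.08
  Reading responses 82 × 0.05 = 4.1
  Presentations 69.5 × 0.15 = 10.425
  Discussion 94 × 0.06 = 5.64
  Capstone 55 × 0.07 = 3.85
  Oral exam 42 × 0.43 = 18.06
Sum = 64.155
64.155 is ≥ 48 and < 65 → Approaching

Approaching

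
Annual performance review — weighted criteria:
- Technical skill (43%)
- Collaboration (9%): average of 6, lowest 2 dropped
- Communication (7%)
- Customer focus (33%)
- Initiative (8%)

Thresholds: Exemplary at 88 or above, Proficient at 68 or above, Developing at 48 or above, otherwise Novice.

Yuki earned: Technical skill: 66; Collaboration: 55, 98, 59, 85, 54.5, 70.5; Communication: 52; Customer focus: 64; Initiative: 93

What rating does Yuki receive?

Developing

Collaboration: drop 54.5, 55 → average of remaining 4 = 312.5/4 = 78.125
Weighted total:
  Technical skill 66 × 0.43 = 28.38
  Collaboration 78.125 × 0.09 = 7.03125
  Communication 52 × 0.07 = 3.64
  Customer focus 64 × 0.33 = 21.12
  Initiative 93 × 0.08 = 7.44
Sum = 67.61125
67.61125 is ≥ 48 and < 68 → Developing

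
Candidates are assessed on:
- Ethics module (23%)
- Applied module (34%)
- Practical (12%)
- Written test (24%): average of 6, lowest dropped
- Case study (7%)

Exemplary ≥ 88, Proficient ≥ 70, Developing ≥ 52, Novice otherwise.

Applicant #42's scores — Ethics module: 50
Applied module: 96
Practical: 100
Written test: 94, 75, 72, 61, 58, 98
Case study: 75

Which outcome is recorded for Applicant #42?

Proficient

Written test: drop 58 → average of remaining 5 = 400/5 = 80
Weighted total:
  Ethics module 50 × 0.23 = 11.5
  Applied module 96 × 0.34 = 32.64
  Practical 100 × 0.12 = 12
  Written test 80 × 0.24 = 19.2
  Case study 75 × 0.07 = 5.25
Sum = 80.59
80.59 is ≥ 70 and < 88 → Proficient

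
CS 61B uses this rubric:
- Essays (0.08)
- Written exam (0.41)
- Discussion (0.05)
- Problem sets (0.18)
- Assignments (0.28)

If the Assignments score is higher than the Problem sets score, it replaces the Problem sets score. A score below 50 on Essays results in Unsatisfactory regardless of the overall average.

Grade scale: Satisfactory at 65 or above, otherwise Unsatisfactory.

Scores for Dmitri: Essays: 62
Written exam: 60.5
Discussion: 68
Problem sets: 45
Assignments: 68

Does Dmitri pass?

Assignments (68) > Problem sets (45), so Problem sets counts as 68.
Essays score 62 ≥ 50: minimum met.
Weighted total:
  Essays 62 × 0.08 = 4.96
  Written exam 60.5 × 0.41 = 24.805
  Discussion 68 × 0.05 = 3.4
  Problem sets 68 × 0.18 = 12.24
  Assignments 68 × 0.28 = 19.04
Sum = 64.445
64.445 < 65 → Unsatisfactory

Unsatisfactory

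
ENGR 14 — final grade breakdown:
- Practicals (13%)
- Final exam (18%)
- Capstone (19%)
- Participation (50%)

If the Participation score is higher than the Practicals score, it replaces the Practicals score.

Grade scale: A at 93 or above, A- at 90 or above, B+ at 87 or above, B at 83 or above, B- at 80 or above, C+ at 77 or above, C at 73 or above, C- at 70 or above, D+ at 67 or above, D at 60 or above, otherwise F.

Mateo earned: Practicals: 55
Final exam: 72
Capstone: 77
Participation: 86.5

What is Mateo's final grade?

B-

Participation (86.5) > Practicals (55), so Practicals counts as 86.5.
Weighted total:
  Practicals 86.5 × 0.13 = 11.245
  Final exam 72 × 0.18 = 12.96
  Capstone 77 × 0.19 = 14.63
  Participation 86.5 × 0.5 = 43.25
Sum = 82.085
82.085 is ≥ 80 and < 83 → B-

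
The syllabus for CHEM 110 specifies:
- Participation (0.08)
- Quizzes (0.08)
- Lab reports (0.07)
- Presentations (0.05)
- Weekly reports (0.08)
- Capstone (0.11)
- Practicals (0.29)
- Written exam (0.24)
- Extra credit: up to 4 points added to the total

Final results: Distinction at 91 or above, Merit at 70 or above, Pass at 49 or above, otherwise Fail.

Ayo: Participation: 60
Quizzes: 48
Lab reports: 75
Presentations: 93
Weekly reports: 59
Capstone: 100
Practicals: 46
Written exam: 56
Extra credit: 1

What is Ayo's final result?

Weighted total:
  Participation 60 × 0.08 = 4.8
  Quizzes 48 × 0.08 = 3.84
  Lab reports 75 × 0.07 = 5.25
  Presentations 93 × 0.05 = 4.65
  Weekly reports 59 × 0.08 = 4.72
  Capstone 100 × 0.11 = 11
  Practicals 46 × 0.29 = 13.34
  Written exam 56 × 0.24 = 13.44
Sum = 61.04
Extra credit: 61.04 + 1 = 62.04
62.04 is ≥ 49 and < 70 → Pass

Pass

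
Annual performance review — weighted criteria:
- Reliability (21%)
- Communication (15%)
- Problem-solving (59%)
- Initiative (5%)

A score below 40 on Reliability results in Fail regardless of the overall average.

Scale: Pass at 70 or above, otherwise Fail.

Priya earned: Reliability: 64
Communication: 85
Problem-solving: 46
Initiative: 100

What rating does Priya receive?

Reliability score 64 ≥ 40: minimum met.
Weighted total:
  Reliability 64 × 0.21 = 13.44
  Communication 85 × 0.15 = 12.75
  Problem-solving 46 × 0.59 = 27.14
  Initiative 100 × 0.05 = 5
Sum = 58.33
58.33 < 70 → Fail

Fail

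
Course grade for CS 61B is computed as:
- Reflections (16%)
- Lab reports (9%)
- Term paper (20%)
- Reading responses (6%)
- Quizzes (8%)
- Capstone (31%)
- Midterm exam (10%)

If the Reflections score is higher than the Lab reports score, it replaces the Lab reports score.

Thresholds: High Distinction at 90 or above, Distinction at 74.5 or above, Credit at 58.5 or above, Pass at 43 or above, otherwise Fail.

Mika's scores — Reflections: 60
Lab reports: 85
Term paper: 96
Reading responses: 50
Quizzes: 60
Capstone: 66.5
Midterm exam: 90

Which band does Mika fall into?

Reflections (60) ≤ Lab reports (85), so Lab reports stays at 85.
Weighted total:
  Reflections 60 × 0.16 = 9.6
  Lab reports 85 × 0.09 = 7.65
  Term paper 96 × 0.2 = 19.2
  Reading responses 50 × 0.06 = 3
  Quizzes 60 × 0.08 = 4.8
  Capstone 66.5 × 0.31 = 20.615
  Midterm exam 90 × 0.1 = 9
Sum = 73.865
73.865 is ≥ 58.5 and < 74.5 → Credit

Credit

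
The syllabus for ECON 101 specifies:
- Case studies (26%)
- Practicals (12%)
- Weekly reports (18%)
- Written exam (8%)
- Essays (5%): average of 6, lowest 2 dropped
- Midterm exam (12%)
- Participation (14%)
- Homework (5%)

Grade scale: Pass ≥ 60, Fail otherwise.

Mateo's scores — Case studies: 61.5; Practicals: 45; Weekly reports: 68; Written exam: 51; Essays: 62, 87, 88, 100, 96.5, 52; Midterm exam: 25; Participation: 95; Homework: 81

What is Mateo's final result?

Pass

Essays: drop 52, 62 → average of remaining 4 = 371.5/4 = 92.875
Weighted total:
  Case studies 61.5 × 0.26 = 15.99
  Practicals 45 × 0.12 = 5.4
  Weekly reports 68 × 0.18 = 12.24
  Written exam 51 × 0.08 = 4.08
  Essays 92.875 × 0.05 = 4.64375
  Midterm exam 25 × 0.12 = 3
  Participation 95 × 0.14 = 13.3
  Homework 81 × 0.05 = 4.05
Sum = 62.70375
62.70375 ≥ 60 → Pass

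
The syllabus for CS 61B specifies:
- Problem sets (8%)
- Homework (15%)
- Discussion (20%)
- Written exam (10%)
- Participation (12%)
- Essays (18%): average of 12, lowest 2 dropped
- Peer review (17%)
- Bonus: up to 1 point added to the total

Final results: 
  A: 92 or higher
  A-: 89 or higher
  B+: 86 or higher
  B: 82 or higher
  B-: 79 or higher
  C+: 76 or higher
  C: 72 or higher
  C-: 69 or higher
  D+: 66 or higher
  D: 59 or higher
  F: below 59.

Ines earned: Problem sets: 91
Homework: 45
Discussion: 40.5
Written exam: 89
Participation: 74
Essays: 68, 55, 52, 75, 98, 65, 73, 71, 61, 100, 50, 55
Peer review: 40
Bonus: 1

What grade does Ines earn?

D

Essays: drop 50, 52 → average of remaining 10 = 721/10 = 72.1
Weighted total:
  Problem sets 91 × 0.08 = 7.28
  Homework 45 × 0.15 = 6.75
  Discussion 40.5 × 0.2 = 8.1
  Written exam 89 × 0.1 = 8.9
  Participation 74 × 0.12 = 8.88
  Essays 72.1 × 0.18 = 12.978
  Peer review 40 × 0.17 = 6.8
Sum = 59.688
Bonus: 59.688 + 1 = 60.688
60.688 is ≥ 59 and < 66 → D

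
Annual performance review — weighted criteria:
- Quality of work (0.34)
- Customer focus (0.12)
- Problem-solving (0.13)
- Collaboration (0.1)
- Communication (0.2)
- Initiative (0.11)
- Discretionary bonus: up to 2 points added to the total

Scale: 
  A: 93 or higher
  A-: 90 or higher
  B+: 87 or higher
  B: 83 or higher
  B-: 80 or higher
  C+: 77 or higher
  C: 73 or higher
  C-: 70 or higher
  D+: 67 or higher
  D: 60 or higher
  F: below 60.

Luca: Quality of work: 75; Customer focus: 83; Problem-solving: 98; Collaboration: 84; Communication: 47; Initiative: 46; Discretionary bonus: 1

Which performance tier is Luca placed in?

Weighted total:
  Quality of work 75 × 0.34 = 25.5
  Customer focus 83 × 0.12 = 9.96
  Problem-solving 98 × 0.13 = 12.74
  Collaboration 84 × 0.1 = 8.4
  Communication 47 × 0.2 = 9.4
  Initiative 46 × 0.11 = 5.06
Sum = 71.06
Discretionary bonus: 71.06 + 1 = 72.06
72.06 is ≥ 70 and < 73 → C-

C-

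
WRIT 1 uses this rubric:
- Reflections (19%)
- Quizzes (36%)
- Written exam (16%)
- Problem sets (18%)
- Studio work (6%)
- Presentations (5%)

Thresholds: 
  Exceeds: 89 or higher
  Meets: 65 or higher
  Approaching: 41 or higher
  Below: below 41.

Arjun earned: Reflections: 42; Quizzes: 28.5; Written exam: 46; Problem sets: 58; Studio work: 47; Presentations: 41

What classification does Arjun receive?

Weighted total:
  Reflections 42 × 0.19 = 7.98
  Quizzes 28.5 × 0.36 = 10.26
  Written exam 46 × 0.16 = 7.36
  Problem sets 58 × 0.18 = 10.44
  Studio work 47 × 0.06 = 2.82
  Presentations 41 × 0.05 = 2.05
Sum = 40.91
40.91 < 41 → Below

Below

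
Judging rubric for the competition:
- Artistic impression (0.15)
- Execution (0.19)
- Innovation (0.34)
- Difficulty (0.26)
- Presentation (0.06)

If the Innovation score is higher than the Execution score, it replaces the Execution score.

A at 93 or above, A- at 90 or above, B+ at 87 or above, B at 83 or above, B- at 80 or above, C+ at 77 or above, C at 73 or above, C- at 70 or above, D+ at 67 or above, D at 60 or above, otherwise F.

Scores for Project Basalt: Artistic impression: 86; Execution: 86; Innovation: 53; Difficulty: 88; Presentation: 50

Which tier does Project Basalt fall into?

Innovation (53) ≤ Execution (86), so Execution stays at 86.
Weighted total:
  Artistic impression 86 × 0.15 = 12.9
  Execution 86 × 0.19 = 16.34
  Innovation 53 × 0.34 = 18.02
  Difficulty 88 × 0.26 = 22.88
  Presentation 50 × 0.06 = 3
Sum = 73.14
73.14 is ≥ 73 and < 77 → C

C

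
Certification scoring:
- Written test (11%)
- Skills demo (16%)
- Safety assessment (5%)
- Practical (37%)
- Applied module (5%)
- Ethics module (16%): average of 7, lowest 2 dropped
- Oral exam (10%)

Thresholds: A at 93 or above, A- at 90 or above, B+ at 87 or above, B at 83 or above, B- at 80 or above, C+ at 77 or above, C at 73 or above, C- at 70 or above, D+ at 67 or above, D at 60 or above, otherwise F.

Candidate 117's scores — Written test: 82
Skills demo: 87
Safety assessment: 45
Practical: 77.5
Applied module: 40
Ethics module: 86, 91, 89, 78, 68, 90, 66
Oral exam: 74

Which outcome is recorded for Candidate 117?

Ethics module: drop 66, 68 → average of remaining 5 = 434/5 = 86.8
Weighted total:
  Written test 82 × 0.11 = 9.02
  Skills demo 87 × 0.16 = 13.92
  Safety assessment 45 × 0.05 = 2.25
  Practical 77.5 × 0.37 = 28.675
  Applied module 40 × 0.05 = 2
  Ethics module 86.8 × 0.16 = 13.888
  Oral exam 74 × 0.1 = 7.4
Sum = 77.153
77.153 is ≥ 77 and < 80 → C+

C+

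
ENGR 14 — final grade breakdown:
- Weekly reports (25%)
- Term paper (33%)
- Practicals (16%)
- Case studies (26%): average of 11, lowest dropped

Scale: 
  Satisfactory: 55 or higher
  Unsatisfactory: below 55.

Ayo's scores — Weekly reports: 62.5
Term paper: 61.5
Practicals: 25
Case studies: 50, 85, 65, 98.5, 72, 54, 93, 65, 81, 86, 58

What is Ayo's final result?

Satisfactory

Case studies: drop 50 → average of remaining 10 = 757.5/10 = 75.75
Weighted total:
  Weekly reports 62.5 × 0.25 = 15.625
  Term paper 61.5 × 0.33 = 20.295
  Practicals 25 × 0.16 = 4
  Case studies 75.75 × 0.26 = 19.695
Sum = 59.615
59.615 ≥ 55 → Satisfactory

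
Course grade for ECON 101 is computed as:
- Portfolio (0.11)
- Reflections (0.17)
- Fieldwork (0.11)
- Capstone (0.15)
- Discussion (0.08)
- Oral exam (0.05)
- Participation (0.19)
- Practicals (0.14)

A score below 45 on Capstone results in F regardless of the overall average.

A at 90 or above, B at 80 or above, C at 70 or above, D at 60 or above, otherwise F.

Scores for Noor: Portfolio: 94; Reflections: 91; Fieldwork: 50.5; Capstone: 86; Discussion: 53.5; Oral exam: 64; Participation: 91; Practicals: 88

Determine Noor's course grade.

B

Capstone score 86 ≥ 45: minimum met.
Weighted total:
  Portfolio 94 × 0.11 = 10.34
  Reflections 91 × 0.17 = 15.47
  Fieldwork 50.5 × 0.11 = 5.555
  Capstone 86 × 0.15 = 12.9
  Discussion 53.5 × 0.08 = 4.28
  Oral exam 64 × 0.05 = 3.2
  Participation 91 × 0.19 = 17.29
  Practicals 88 × 0.14 = 12.32
Sum = 81.355
81.355 is ≥ 80 and < 90 → B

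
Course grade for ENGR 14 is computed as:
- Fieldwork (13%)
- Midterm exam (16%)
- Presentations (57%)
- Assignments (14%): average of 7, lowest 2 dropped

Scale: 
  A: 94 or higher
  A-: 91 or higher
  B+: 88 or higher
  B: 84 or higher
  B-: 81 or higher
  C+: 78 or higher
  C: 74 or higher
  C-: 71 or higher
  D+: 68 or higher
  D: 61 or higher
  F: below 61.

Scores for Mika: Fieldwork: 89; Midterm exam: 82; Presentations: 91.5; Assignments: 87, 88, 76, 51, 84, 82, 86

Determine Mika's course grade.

Assignments: drop 51, 76 → average of remaining 5 = 427/5 = 85.4
Weighted total:
  Fieldwork 89 × 0.13 = 11.57
  Midterm exam 82 × 0.16 = 13.12
  Presentations 91.5 × 0.57 = 52.155
  Assignments 85.4 × 0.14 = 11.956
Sum = 88.801
88.801 is ≥ 88 and < 91 → B+

B+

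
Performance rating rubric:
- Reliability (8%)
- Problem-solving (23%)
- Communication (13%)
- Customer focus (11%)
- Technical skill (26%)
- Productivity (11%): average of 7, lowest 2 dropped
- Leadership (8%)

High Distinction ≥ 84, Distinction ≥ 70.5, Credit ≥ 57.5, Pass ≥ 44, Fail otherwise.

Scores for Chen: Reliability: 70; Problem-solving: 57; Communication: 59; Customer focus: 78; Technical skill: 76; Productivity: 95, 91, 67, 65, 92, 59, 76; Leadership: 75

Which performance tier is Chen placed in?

Productivity: drop 59, 65 → average of remaining 5 = 421/5 = 84.2
Weighted total:
  Reliability 70 × 0.08 = 5.6
  Problem-solving 57 × 0.23 = 13.11
  Communication 59 × 0.13 = 7.67
  Customer focus 78 × 0.11 = 8.58
  Technical skill 76 × 0.26 = 19.76
  Productivity 84.2 × 0.11 = 9.262
  Leadership 75 × 0.08 = 6
Sum = 69.982
69.982 is ≥ 57.5 and < 70.5 → Credit

Credit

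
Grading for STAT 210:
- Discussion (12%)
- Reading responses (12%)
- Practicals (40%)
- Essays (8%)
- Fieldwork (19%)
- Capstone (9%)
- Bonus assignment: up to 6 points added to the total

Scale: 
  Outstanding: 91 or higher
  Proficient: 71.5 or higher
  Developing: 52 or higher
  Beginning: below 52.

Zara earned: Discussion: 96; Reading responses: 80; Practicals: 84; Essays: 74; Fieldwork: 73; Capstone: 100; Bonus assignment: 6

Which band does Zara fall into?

Proficient

Weighted total:
  Discussion 96 × 0.12 = 11.52
  Reading responses 80 × 0.12 = 9.6
  Practicals 84 × 0.4 = 33.6
  Essays 74 × 0.08 = 5.92
  Fieldwork 73 × 0.19 = 13.87
  Capstone 100 × 0.09 = 9
Sum = 83.51
Bonus assignment: 83.51 + 6 = 89.51
89.51 is ≥ 71.5 and < 91 → Proficient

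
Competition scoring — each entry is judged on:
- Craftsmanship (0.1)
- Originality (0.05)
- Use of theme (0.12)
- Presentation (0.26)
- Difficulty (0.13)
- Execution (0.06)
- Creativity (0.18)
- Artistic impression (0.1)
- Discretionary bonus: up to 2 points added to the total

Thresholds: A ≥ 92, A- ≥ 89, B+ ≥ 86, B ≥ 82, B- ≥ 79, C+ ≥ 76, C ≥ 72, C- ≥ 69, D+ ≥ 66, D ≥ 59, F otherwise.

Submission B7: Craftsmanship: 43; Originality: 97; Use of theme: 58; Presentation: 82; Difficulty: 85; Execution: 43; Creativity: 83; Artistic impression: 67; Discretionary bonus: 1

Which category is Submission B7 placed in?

C

Weighted total:
  Craftsmanship 43 × 0.1 = 4.3
  Originality 97 × 0.05 = 4.85
  Use of theme 58 × 0.12 = 6.96
  Presentation 82 × 0.26 = 21.32
  Difficulty 85 × 0.13 = 11.05
  Execution 43 × 0.06 = 2.58
  Creativity 83 × 0.18 = 14.94
  Artistic impression 67 × 0.1 = 6.7
Sum = 72.7
Discretionary bonus: 72.7 + 1 = 73.7
73.7 is ≥ 72 and < 76 → C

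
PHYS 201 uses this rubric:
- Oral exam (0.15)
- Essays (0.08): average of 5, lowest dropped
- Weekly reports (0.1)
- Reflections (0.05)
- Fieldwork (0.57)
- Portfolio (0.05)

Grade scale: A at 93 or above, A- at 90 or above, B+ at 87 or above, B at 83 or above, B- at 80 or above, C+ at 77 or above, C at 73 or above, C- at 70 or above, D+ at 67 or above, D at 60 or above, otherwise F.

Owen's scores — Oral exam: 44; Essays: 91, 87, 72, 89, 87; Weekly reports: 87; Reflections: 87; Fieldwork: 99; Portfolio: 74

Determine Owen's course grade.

B

Essays: drop 72 → average of remaining 4 = 354/4 = 88.5
Weighted total:
  Oral exam 44 × 0.15 = 6.6
  Essays 88.5 × 0.08 = 7.08
  Weekly reports 87 × 0.1 = 8.7
  Reflections 87 × 0.05 = 4.35
  Fieldwork 99 × 0.57 = 56.43
  Portfolio 74 × 0.05 = 3.7
Sum = 86.86
86.86 is ≥ 83 and < 87 → B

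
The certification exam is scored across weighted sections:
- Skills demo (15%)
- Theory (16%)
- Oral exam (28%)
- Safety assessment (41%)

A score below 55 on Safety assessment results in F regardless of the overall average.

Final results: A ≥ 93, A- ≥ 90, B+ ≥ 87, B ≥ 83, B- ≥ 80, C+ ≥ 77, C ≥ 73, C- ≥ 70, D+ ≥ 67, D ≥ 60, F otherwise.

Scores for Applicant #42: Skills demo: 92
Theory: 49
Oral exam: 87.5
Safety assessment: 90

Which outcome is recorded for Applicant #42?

Safety assessment score 90 ≥ 55: minimum met.
Weighted total:
  Skills demo 92 × 0.15 = 13.8
  Theory 49 × 0.16 = 7.84
  Oral exam 87.5 × 0.28 = 24.5
  Safety assessment 90 × 0.41 = 36.9
Sum = 83.04
83.04 is ≥ 83 and < 87 → B

B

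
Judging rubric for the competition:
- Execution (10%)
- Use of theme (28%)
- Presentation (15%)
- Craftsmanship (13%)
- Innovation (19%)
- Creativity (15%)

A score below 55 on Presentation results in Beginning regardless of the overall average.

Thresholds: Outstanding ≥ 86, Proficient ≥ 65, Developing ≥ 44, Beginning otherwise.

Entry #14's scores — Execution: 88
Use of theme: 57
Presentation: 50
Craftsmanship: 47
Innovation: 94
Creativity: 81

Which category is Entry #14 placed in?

Beginning

Presentation score 50 < 55: minimum not met.
Weighted total:
  Execution 88 × 0.1 = 8.8
  Use of theme 57 × 0.28 = 15.96
  Presentation 50 × 0.15 = 7.5
  Craftsmanship 47 × 0.13 = 6.11
  Innovation 94 × 0.19 = 17.86
  Creativity 81 × 0.15 = 12.15
Sum = 68.38
Because the Presentation minimum was not met, the result is Beginning.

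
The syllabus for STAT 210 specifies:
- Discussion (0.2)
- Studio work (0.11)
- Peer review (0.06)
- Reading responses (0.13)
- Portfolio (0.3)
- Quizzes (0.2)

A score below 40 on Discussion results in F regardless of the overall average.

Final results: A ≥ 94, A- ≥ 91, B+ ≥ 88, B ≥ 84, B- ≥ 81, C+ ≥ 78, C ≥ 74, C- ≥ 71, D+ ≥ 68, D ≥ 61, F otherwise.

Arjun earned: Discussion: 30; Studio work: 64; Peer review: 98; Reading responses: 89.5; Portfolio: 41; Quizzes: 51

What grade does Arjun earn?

F

Discussion score 30 < 40: minimum not met.
Weighted total:
  Discussion 30 × 0.2 = 6
  Studio work 64 × 0.11 = 7.04
  Peer review 98 × 0.06 = 5.88
  Reading responses 89.5 × 0.13 = 11.635
  Portfolio 41 × 0.3 = 12.3
  Quizzes 51 × 0.2 = 10.2
Sum = 53.055
Because the Discussion minimum was not met, the result is F.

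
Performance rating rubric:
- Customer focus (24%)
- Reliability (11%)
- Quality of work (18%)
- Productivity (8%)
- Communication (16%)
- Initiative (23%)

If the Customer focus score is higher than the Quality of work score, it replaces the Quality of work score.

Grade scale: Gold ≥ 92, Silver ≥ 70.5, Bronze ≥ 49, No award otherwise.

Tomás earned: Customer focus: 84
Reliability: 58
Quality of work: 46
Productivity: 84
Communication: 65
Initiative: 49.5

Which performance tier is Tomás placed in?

Bronze

Customer focus (84) > Quality of work (46), so Quality of work counts as 84.
Weighted total:
  Customer focus 84 × 0.24 = 20.16
  Reliability 58 × 0.11 = 6.38
  Quality of work 84 × 0.18 = 15.12
  Productivity 84 × 0.08 = 6.72
  Communication 65 × 0.16 = 10.4
  Initiative 49.5 × 0.23 = 11.385
Sum = 70.165
70.165 is ≥ 49 and < 70.5 → Bronze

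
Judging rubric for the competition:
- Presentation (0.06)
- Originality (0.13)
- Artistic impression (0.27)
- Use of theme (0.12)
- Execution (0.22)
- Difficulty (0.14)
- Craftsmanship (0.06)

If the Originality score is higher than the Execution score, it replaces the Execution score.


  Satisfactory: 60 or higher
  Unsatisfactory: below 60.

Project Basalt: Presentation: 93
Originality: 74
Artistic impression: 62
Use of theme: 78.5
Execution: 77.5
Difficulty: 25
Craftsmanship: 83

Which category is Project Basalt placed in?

Satisfactory

Originality (74) ≤ Execution (77.5), so Execution stays at 77.5.
Weighted total:
  Presentation 93 × 0.06 = 5.58
  Originality 74 × 0.13 = 9.62
  Artistic impression 62 × 0.27 = 16.74
  Use of theme 78.5 × 0.12 = 9.42
  Execution 77.5 × 0.22 = 17.05
  Difficulty 25 × 0.14 = 3.5
  Craftsmanship 83 × 0.06 = 4.98
Sum = 66.89
66.89 ≥ 60 → Satisfactory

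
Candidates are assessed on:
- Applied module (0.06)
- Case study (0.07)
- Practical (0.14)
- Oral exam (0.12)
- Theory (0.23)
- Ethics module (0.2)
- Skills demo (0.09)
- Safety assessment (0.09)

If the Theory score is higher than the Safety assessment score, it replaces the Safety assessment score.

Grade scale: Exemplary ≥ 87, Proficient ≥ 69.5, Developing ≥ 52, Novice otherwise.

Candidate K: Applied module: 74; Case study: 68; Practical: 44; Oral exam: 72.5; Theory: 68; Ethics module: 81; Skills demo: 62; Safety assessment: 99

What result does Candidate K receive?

Proficient

Theory (68) ≤ Safety assessment (99), so Safety assessment stays at 99.
Weighted total:
  Applied module 74 × 0.06 = 4.44
  Case study 68 × 0.07 = 4.76
  Practical 44 × 0.14 = 6.16
  Oral exam 72.5 × 0.12 = 8.7
  Theory 68 × 0.23 = 15.64
  Ethics module 81 × 0.2 = 16.2
  Skills demo 62 × 0.09 = 5.58
  Safety assessment 99 × 0.09 = 8.91
Sum = 70.39
70.39 is ≥ 69.5 and < 87 → Proficient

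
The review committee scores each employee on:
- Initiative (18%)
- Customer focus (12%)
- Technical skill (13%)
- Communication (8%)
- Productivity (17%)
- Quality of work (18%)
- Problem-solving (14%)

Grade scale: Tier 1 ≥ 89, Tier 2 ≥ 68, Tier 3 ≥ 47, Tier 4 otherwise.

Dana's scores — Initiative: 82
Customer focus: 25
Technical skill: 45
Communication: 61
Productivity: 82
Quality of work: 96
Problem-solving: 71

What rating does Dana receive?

Weighted total:
  Initiative 82 × 0.18 = 14.76
  Customer focus 25 × 0.12 = 3
  Technical skill 45 × 0.13 = 5.85
  Communication 61 × 0.08 = 4.88
  Productivity 82 × 0.17 = 13.94
  Quality of work 96 × 0.18 = 17.28
  Problem-solving 71 × 0.14 = 9.94
Sum = 69.65
69.65 is ≥ 68 and < 89 → Tier 2

Tier 2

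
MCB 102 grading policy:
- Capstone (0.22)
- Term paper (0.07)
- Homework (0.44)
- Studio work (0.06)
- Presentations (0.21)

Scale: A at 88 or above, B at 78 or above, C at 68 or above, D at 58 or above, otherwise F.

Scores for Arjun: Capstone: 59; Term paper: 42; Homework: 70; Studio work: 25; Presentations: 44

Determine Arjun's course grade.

F

Weighted total:
  Capstone 59 × 0.22 = 12.98
  Term paper 42 × 0.07 = 2.94
  Homework 70 × 0.44 = 30.8
  Studio work 25 × 0.06 = 1.5
  Presentations 44 × 0.21 = 9.24
Sum = 57.46
57.46 < 58 → F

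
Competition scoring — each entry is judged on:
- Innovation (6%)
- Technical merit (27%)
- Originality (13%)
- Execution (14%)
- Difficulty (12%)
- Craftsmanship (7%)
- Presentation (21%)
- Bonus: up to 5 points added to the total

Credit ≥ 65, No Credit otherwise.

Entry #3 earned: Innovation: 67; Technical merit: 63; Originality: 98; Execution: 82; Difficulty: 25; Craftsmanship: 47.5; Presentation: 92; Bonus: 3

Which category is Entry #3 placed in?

Credit

Weighted total:
  Innovation 67 × 0.06 = 4.02
  Technical merit 63 × 0.27 = 17.01
  Originality 98 × 0.13 = 12.74
  Execution 82 × 0.14 = 11.48
  Difficulty 25 × 0.12 = 3
  Craftsmanship 47.5 × 0.07 = 3.325
  Presentation 92 × 0.21 = 19.32
Sum = 70.895
Bonus: 70.895 + 3 = 73.895
73.895 ≥ 65 → Credit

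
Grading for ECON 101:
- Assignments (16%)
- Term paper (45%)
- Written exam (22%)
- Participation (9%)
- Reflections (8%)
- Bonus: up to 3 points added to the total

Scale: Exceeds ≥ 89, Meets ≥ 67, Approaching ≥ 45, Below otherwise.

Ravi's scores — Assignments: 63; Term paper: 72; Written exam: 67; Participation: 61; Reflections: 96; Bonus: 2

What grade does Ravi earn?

Meets

Weighted total:
  Assignments 63 × 0.16 = 10.08
  Term paper 72 × 0.45 = 32.4
  Written exam 67 × 0.22 = 14.74
  Participation 61 × 0.09 = 5.49
  Reflections 96 × 0.08 = 7.68
Sum = 70.39
Bonus: 70.39 + 2 = 72.39
72.39 is ≥ 67 and < 89 → Meets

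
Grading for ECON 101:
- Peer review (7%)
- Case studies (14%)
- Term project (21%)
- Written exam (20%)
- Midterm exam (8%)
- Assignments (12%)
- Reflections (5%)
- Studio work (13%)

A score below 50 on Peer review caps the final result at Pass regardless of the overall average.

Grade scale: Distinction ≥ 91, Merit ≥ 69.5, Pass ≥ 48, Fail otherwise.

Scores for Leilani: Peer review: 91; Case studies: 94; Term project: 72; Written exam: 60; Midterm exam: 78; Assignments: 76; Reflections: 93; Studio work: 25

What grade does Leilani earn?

Peer review score 91 ≥ 50: minimum met.
Weighted total:
  Peer review 91 × 0.07 = 6.37
  Case studies 94 × 0.14 = 13.16
  Term project 72 × 0.21 = 15.12
  Written exam 60 × 0.2 = 12
  Midterm exam 78 × 0.08 = 6.24
  Assignments 76 × 0.12 = 9.12
  Reflections 93 × 0.05 = 4.65
  Studio work 25 × 0.13 = 3.25
Sum = 69.91
69.91 is ≥ 69.5 and < 91 → Merit

Merit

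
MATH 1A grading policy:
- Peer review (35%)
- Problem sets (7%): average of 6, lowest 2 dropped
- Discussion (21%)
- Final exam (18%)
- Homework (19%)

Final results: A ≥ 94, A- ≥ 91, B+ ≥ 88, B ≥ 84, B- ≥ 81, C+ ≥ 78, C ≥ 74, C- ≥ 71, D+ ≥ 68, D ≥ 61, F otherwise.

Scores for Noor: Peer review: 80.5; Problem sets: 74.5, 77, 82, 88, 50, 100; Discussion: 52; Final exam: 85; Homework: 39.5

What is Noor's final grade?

D

Problem sets: drop 50, 74.5 → average of remaining 4 = 347/4 = 86.75
Weighted total:
  Peer review 80.5 × 0.35 = 28.175
  Problem sets 86.75 × 0.07 = 6.0725
  Discussion 52 × 0.21 = 10.92
  Final exam 85 × 0.18 = 15.3
  Homework 39.5 × 0.19 = 7.505
Sum = 67.9725
67.9725 is ≥ 61 and < 68 → D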